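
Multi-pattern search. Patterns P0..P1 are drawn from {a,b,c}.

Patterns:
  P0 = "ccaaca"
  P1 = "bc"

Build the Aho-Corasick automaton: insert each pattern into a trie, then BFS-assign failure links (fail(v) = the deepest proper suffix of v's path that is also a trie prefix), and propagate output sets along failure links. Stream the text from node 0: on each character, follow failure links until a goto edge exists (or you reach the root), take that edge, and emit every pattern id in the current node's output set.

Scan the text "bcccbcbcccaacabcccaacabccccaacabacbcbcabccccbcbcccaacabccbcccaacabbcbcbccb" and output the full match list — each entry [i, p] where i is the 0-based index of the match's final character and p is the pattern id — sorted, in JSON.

Build:
Trie nodes:
  0='ε' goto b→7 c→1
  1='c' goto c→2
  2='cc' goto a→3
  3='cca' goto a→4
  4='ccaa' goto c→5
  5='ccaac' goto a→6
  6='ccaaca' goto ·  [P0 ends]
  7='b' goto c→8
  8='bc' goto ·  [P1 ends]

Failure links (BFS by depth):
  fail(1) 'c': from fail(0)=0 chase 'c': 0 ⇒ 0;  out=∅∪out(0)=∅
  fail(7) 'b': from fail(0)=0 chase 'b': 0 ⇒ 0;  out=∅∪out(0)=∅
  fail(2) 'cc': from fail(1)=0 chase 'c': 0 ⇒ 1;  out=∅∪out(1)=∅
  fail(8) 'bc': from fail(7)=0 chase 'c': 0 ⇒ 1;  out={1}∪out(1)={1}
  fail(3) 'cca': from fail(2)=1 chase 'a': 1→0 ⇒ 0;  out=∅∪out(0)=∅
  fail(4) 'ccaa': from fail(3)=0 chase 'a': 0 ⇒ 0;  out=∅∪out(0)=∅
  fail(5) 'ccaac': from fail(4)=0 chase 'c': 0 ⇒ 1;  out=∅∪out(1)=∅
  fail(6) 'ccaaca': from fail(5)=1 chase 'a': 1→0 ⇒ 0;  out={0}∪out(0)={0}

Text stream:
[0] read 'b'  n0⇒n7
[1] read 'c'  n7⇒n8  emit P1@[0:1]
[2] read 'c'  n8⇒n2 ·f
[3] read 'c'  n2⇒n2 ·f
[4] read 'b'  n2⇒n7 ·f
[5] read 'c'  n7⇒n8  emit P1@[4:5]
[6] read 'b'  n8⇒n7 ·f
[7] read 'c'  n7⇒n8  emit P1@[6:7]
[8] read 'c'  n8⇒n2 ·f
[9] read 'c'  n2⇒n2 ·f
[10] read 'a'  n2⇒n3
[11] read 'a'  n3⇒n4
[12] read 'c'  n4⇒n5
[13] read 'a'  n5⇒n6  emit P0@[8:13]
[14] read 'b'  n6⇒n7 ·f
[15] read 'c'  n7⇒n8  emit P1@[14:15]
[16] read 'c'  n8⇒n2 ·f
[17] read 'c'  n2⇒n2 ·f
[18] read 'a'  n2⇒n3
[19] read 'a'  n3⇒n4
[20] read 'c'  n4⇒n5
[21] read 'a'  n5⇒n6  emit P0@[16:21]
[22] read 'b'  n6⇒n7 ·f
[23] read 'c'  n7⇒n8  emit P1@[22:23]
[24] read 'c'  n8⇒n2 ·f
[25] read 'c'  n2⇒n2 ·f
[26] read 'c'  n2⇒n2 ·f
[27] read 'a'  n2⇒n3
[28] read 'a'  n3⇒n4
[29] read 'c'  n4⇒n5
[30] read 'a'  n5⇒n6  emit P0@[25:30]
[31] read 'b'  n6⇒n7 ·f
[32] read 'a'  n7⇒n0 ·f
[33] read 'c'  n0⇒n1
[34] read 'b'  n1⇒n7 ·f
[35] read 'c'  n7⇒n8  emit P1@[34:35]
[36] read 'b'  n8⇒n7 ·f
[37] read 'c'  n7⇒n8  emit P1@[36:37]
[38] read 'a'  n8⇒n0 ·f
[39] read 'b'  n0⇒n7
[40] read 'c'  n7⇒n8  emit P1@[39:40]
[41] read 'c'  n8⇒n2 ·f
[42] read 'c'  n2⇒n2 ·f
[43] read 'c'  n2⇒n2 ·f
[44] read 'b'  n2⇒n7 ·f
[45] read 'c'  n7⇒n8  emit P1@[44:45]
[46] read 'b'  n8⇒n7 ·f
[47] read 'c'  n7⇒n8  emit P1@[46:47]
[48] read 'c'  n8⇒n2 ·f
[49] read 'c'  n2⇒n2 ·f
[50] read 'a'  n2⇒n3
[51] read 'a'  n3⇒n4
[52] read 'c'  n4⇒n5
[53] read 'a'  n5⇒n6  emit P0@[48:53]
[54] read 'b'  n6⇒n7 ·f
[55] read 'c'  n7⇒n8  emit P1@[54:55]
[56] read 'c'  n8⇒n2 ·f
[57] read 'b'  n2⇒n7 ·f
[58] read 'c'  n7⇒n8  emit P1@[57:58]
[59] read 'c'  n8⇒n2 ·f
[60] read 'c'  n2⇒n2 ·f
[61] read 'a'  n2⇒n3
[62] read 'a'  n3⇒n4
[63] read 'c'  n4⇒n5
[64] read 'a'  n5⇒n6  emit P0@[59:64]
[65] read 'b'  n6⇒n7 ·f
[66] read 'b'  n7⇒n7 ·f
[67] read 'c'  n7⇒n8  emit P1@[66:67]
[68] read 'b'  n8⇒n7 ·f
[69] read 'c'  n7⇒n8  emit P1@[68:69]
[70] read 'b'  n8⇒n7 ·f
[71] read 'c'  n7⇒n8  emit P1@[70:71]
[72] read 'c'  n8⇒n2 ·f
[73] read 'b'  n2⇒n7 ·f

Matches: [[1,1],[5,1],[7,1],[13,0],[15,1],[21,0],[23,1],[30,0],[35,1],[37,1],[40,1],[45,1],[47,1],[53,0],[55,1],[58,1],[64,0],[67,1],[69,1],[71,1]]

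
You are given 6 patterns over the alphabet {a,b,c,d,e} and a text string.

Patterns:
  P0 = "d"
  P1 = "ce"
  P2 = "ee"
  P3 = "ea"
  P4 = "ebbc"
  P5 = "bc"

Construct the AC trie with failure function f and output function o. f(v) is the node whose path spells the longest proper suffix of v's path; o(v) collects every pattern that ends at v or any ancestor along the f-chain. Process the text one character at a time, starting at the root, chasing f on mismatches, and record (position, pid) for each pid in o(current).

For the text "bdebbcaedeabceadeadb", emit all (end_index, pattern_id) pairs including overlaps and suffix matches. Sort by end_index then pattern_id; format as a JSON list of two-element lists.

Build automaton:
Trie (insert patterns):
  0='ε' goto b→10 c→2 d→1 e→4
  1='d' goto ·  [P0 ends]
  2='c' goto e→3
  3='ce' goto ·  [P1 ends]
  4='e' goto a→6 b→7 e→5
  5='ee' goto ·  [P2 ends]
  6='ea' goto ·  [P3 ends]
  7='eb' goto b→8
  8='ebb' goto c→9
  9='ebbc' goto ·  [P4 ends]
  10='b' goto c→11
  11='bc' goto ·  [P5 ends]

Failure links (BFS by depth):
  n1('d'): parent n0 fail=0; on 'd' 0 → fail=0;  out {0}∪∅={0}
  n2('c'): parent n0 fail=0; on 'c' 0 → fail=0;  out ∅∪∅=∅
  n4('e'): parent n0 fail=0; on 'e' 0 → fail=0;  out ∅∪∅=∅
  n10('b'): parent n0 fail=0; on 'b' 0 → fail=0;  out ∅∪∅=∅
  n3('ce'): parent n2 fail=0; on 'e' 0 → fail=4;  out {1}∪∅={1}
  n5('ee'): parent n4 fail=0; on 'e' 0 → fail=4;  out {2}∪∅={2}
  n6('ea'): parent n4 fail=0; on 'a' 0 → fail=0;  out {3}∪∅={3}
  n7('eb'): parent n4 fail=0; on 'b' 0 → fail=10;  out ∅∪∅=∅
  n11('bc'): parent n10 fail=0; on 'c' 0 → fail=2;  out {5}∪∅={5}
  n8('ebb'): parent n7 fail=10; on 'b' 10→0 → fail=10;  out ∅∪∅=∅
  n9('ebbc'): parent n8 fail=10; on 'c' 10 → fail=11;  out {4}∪{5}={4,5}

Run:
[0] read 'b'  n0⇒n10
[1] read 'd'  n10⇒n1 ·f  emit P0@[1:1]
[2] read 'e'  n1⇒n4 ·f
[3] read 'b'  n4⇒n7
[4] read 'b'  n7⇒n8
[5] read 'c'  n8⇒n9  emit P4@[2:5],P5@[4:5]
[6] read 'a'  n9⇒n0 ·f
[7] read 'e'  n0⇒n4
[8] read 'd'  n4⇒n1 ·f  emit P0@[8:8]
[9] read 'e'  n1⇒n4 ·f
[10] read 'a'  n4⇒n6  emit P3@[9:10]
[11] read 'b'  n6⇒n10 ·f
[12] read 'c'  n10⇒n11  emit P5@[11:12]
[13] read 'e'  n11⇒n3 ·f  emit P1@[12:13]
[14] read 'a'  n3⇒n6 ·f  emit P3@[13:14]
[15] read 'd'  n6⇒n1 ·f  emit P0@[15:15]
[16] read 'e'  n1⇒n4 ·f
[17] read 'a'  n4⇒n6  emit P3@[16:17]
[18] read 'd'  n6⇒n1 ·f  emit P0@[18:18]
[19] read 'b'  n1⇒n10 ·f

All matches (sorted): [[1,0],[5,4],[5,5],[8,0],[10,3],[12,5],[13,1],[14,3],[15,0],[17,3],[18,0]]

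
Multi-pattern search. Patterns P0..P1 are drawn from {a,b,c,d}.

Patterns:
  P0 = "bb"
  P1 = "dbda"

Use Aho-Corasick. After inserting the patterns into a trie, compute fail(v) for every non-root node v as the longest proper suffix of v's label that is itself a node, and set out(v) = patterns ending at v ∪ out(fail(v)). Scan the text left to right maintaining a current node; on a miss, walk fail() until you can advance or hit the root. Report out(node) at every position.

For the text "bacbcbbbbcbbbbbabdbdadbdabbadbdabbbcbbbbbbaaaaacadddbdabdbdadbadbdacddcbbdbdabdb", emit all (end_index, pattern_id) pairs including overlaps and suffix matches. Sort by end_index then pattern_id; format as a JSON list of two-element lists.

Build automaton:
Trie (insert patterns):
  0='ε' goto b→1 d→3
  1='b' goto b→2
  2='bb' goto ·  ←P0
  3='d' goto b→4
  4='db' goto d→5
  5='dbd' goto a→6
  6='dbda' goto ·  ←P1

BFS fail/out derivation:
  fail(1) 'b': from fail(0)=0 chase 'b': 0 ⇒ 0;  out=∅∪out(0)=∅
  fail(3) 'd': from fail(0)=0 chase 'd': 0 ⇒ 0;  out=∅∪out(0)=∅
  fail(2) 'bb': from fail(1)=0 chase 'b': 0 ⇒ 1;  out={0}∪out(1)={0}
  fail(4) 'db': from fail(3)=0 chase 'b': 0 ⇒ 1;  out=∅∪out(1)=∅
  fail(5) 'dbd': from fail(4)=1 chase 'd': 1→0 ⇒ 3;  out=∅∪out(3)=∅
  fail(6) 'dbda': from fail(5)=3 chase 'a': 3→0 ⇒ 0;  out={1}∪out(0)={1}

Scan:
i=0 'b': node 0→1
i=1 'a': node 1→0 (via fail)
i=2 'c': node 0→0
i=3 'b': node 0→1
i=4 'c': node 1→0 (via fail)
i=5 'b': node 0→1
i=6 'b': node 1→2  emit P0@[5:6]
i=7 'b': node 2→2 (via fail)  emit P0@[6:7]
i=8 'b': node 2→2 (via fail)  emit P0@[7:8]
i=9 'c': node 2→0 (via fail)
i=10 'b': node 0→1
i=11 'b': node 1→2  emit P0@[10:11]
i=12 'b': node 2→2 (via fail)  emit P0@[11:12]
i=13 'b': node 2→2 (via fail)  emit P0@[12:13]
i=14 'b': node 2→2 (via fail)  emit P0@[13:14]
i=15 'a': node 2→0 (via fail)
i=16 'b': node 0→1
i=17 'd': node 1→3 (via fail)
i=18 'b': node 3→4
i=19 'd': node 4→5
i=20 'a': node 5→6  emit P1@[17:20]
i=21 'd': node 6→3 (via fail)
i=22 'b': node 3→4
i=23 'd': node 4→5
i=24 'a': node 5→6  emit P1@[21:24]
i=25 'b': node 6→1 (via fail)
i=26 'b': node 1→2  emit P0@[25:26]
i=27 'a': node 2→0 (via fail)
i=28 'd': node 0→3
i=29 'b': node 3→4
i=30 'd': node 4→5
i=31 'a': node 5→6  emit P1@[28:31]
i=32 'b': node 6→1 (via fail)
i=33 'b': node 1→2  emit P0@[32:33]
i=34 'b': node 2→2 (via fail)  emit P0@[33:34]
i=35 'c': node 2→0 (via fail)
i=36 'b': node 0→1
i=37 'b': node 1→2  emit P0@[36:37]
i=38 'b': node 2→2 (via fail)  emit P0@[37:38]
i=39 'b': node 2→2 (via fail)  emit P0@[38:39]
i=40 'b': node 2→2 (via fail)  emit P0@[39:40]
i=41 'b': node 2→2 (via fail)  emit P0@[40:41]
i=42 'a': node 2→0 (via fail)
i=43 'a': node 0→0
i=44 'a': node 0→0
i=45 'a': node 0→0
i=46 'a': node 0→0
i=47 'c': node 0→0
i=48 'a': node 0→0
i=49 'd': node 0→3
i=50 'd': node 3→3 (via fail)
i=51 'd': node 3→3 (via fail)
i=52 'b': node 3→4
i=53 'd': node 4→5
i=54 'a': node 5→6  emit P1@[51:54]
i=55 'b': node 6→1 (via fail)
i=56 'd': node 1→3 (via fail)
i=57 'b': node 3→4
i=58 'd': node 4→5
i=59 'a': node 5→6  emit P1@[56:59]
i=60 'd': node 6→3 (via fail)
i=61 'b': node 3→4
i=62 'a': node 4→0 (via fail)
i=63 'd': node 0→3
i=64 'b': node 3→4
i=65 'd': node 4→5
i=66 'a': node 5→6  emit P1@[63:66]
i=67 'c': node 6→0 (via fail)
i=68 'd': node 0→3
i=69 'd': node 3→3 (via fail)
i=70 'c': node 3→0 (via fail)
i=71 'b': node 0→1
i=72 'b': node 1→2  emit P0@[71:72]
i=73 'd': node 2→3 (via fail)
i=74 'b': node 3→4
i=75 'd': node 4→5
i=76 'a': node 5→6  emit P1@[73:76]
i=77 'b': node 6→1 (via fail)
i=78 'd': node 1→3 (via fail)
i=79 'b': node 3→4

Matches: [[6,0],[7,0],[8,0],[11,0],[12,0],[13,0],[14,0],[20,1],[24,1],[26,0],[31,1],[33,0],[34,0],[37,0],[38,0],[39,0],[40,0],[41,0],[54,1],[59,1],[66,1],[72,0],[76,1]]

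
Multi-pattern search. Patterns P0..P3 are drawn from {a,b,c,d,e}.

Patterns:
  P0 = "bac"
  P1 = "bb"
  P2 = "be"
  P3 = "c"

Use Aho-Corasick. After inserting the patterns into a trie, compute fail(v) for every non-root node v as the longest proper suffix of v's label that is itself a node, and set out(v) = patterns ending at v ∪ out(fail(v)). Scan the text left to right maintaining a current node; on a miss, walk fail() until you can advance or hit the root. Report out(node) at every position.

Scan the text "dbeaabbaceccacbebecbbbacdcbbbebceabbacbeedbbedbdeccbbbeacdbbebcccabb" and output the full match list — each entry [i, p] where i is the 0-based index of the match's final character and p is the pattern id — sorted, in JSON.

Build automaton:
Trie nodes:
  0='ε' goto b→1 c→6
  1='b' goto a→2 b→4 e→5
  2='ba' goto c→3
  3='bac' goto ·  ←P0
  4='bb' goto ·  ←P1
  5='be' goto ·  ←P2
  6='c' goto ·  ←P3

BFS fail/out derivation:
  n1('b'): parent n0 fail=0; on 'b' 0 → fail=0;  out ∅∪∅=∅
  n6('c'): parent n0 fail=0; on 'c' 0 → fail=0;  out {3}∪∅={3}
  n2('ba'): parent n1 fail=0; on 'a' 0 → fail=0;  out ∅∪∅=∅
  n4('bb'): parent n1 fail=0; on 'b' 0 → fail=1;  out {1}∪∅={1}
  n5('be'): parent n1 fail=0; on 'e' 0 → fail=0;  out {2}∪∅={2}
  n3('bac'): parent n2 fail=0; on 'c' 0 → fail=6;  out {0}∪{3}={0,3}

Run:
pos 0 'd': at 0
pos 1 'b': at 1
pos 2 'e': at 5  emit P2@[1:2]
pos 3 'a': at 0 (via fail)
pos 4 'a': at 0
pos 5 'b': at 1
pos 6 'b': at 4  emit P1@[5:6]
pos 7 'a': at 2 (via fail)
pos 8 'c': at 3  emit P0@[6:8],P3@[8:8]
pos 9 'e': at 0 (via fail)
pos 10 'c': at 6  emit P3@[10:10]
pos 11 'c': at 6 (via fail)  emit P3@[11:11]
pos 12 'a': at 0 (via fail)
pos 13 'c': at 6  emit P3@[13:13]
pos 14 'b': at 1 (via fail)
pos 15 'e': at 5  emit P2@[14:15]
pos 16 'b': at 1 (via fail)
pos 17 'e': at 5  emit P2@[16:17]
pos 18 'c': at 6 (via fail)  emit P3@[18:18]
pos 19 'b': at 1 (via fail)
pos 20 'b': at 4  emit P1@[19:20]
pos 21 'b': at 4 (via fail)  emit P1@[20:21]
pos 22 'a': at 2 (via fail)
pos 23 'c': at 3  emit P0@[21:23],P3@[23:23]
pos 24 'd': at 0 (via fail)
pos 25 'c': at 6  emit P3@[25:25]
pos 26 'b': at 1 (via fail)
pos 27 'b': at 4  emit P1@[26:27]
pos 28 'b': at 4 (via fail)  emit P1@[27:28]
pos 29 'e': at 5 (via fail)  emit P2@[28:29]
pos 30 'b': at 1 (via fail)
pos 31 'c': at 6 (via fail)  emit P3@[31:31]
pos 32 'e': at 0 (via fail)
pos 33 'a': at 0
pos 34 'b': at 1
pos 35 'b': at 4  emit P1@[34:35]
pos 36 'a': at 2 (via fail)
pos 37 'c': at 3  emit P0@[35:37],P3@[37:37]
pos 38 'b': at 1 (via fail)
pos 39 'e': at 5  emit P2@[38:39]
pos 40 'e': at 0 (via fail)
pos 41 'd': at 0
pos 42 'b': at 1
pos 43 'b': at 4  emit P1@[42:43]
pos 44 'e': at 5 (via fail)  emit P2@[43:44]
pos 45 'd': at 0 (via fail)
pos 46 'b': at 1
pos 47 'd': at 0 (via fail)
pos 48 'e': at 0
pos 49 'c': at 6  emit P3@[49:49]
pos 50 'c': at 6 (via fail)  emit P3@[50:50]
pos 51 'b': at 1 (via fail)
pos 52 'b': at 4  emit P1@[51:52]
pos 53 'b': at 4 (via fail)  emit P1@[52:53]
pos 54 'e': at 5 (via fail)  emit P2@[53:54]
pos 55 'a': at 0 (via fail)
pos 56 'c': at 6  emit P3@[56:56]
pos 57 'd': at 0 (via fail)
pos 58 'b': at 1
pos 59 'b': at 4  emit P1@[58:59]
pos 60 'e': at 5 (via fail)  emit P2@[59:60]
pos 61 'b': at 1 (via fail)
pos 62 'c': at 6 (via fail)  emit P3@[62:62]
pos 63 'c': at 6 (via fail)  emit P3@[63:63]
pos 64 'c': at 6 (via fail)  emit P3@[64:64]
pos 65 'a': at 0 (via fail)
pos 66 'b': at 1
pos 67 'b': at 4  emit P1@[66:67]

Matches: [[2,2],[6,1],[8,0],[8,3],[10,3],[11,3],[13,3],[15,2],[17,2],[18,3],[20,1],[21,1],[23,0],[23,3],[25,3],[27,1],[28,1],[29,2],[31,3],[35,1],[37,0],[37,3],[39,2],[43,1],[44,2],[49,3],[50,3],[52,1],[53,1],[54,2],[56,3],[59,1],[60,2],[62,3],[63,3],[64,3],[67,1]]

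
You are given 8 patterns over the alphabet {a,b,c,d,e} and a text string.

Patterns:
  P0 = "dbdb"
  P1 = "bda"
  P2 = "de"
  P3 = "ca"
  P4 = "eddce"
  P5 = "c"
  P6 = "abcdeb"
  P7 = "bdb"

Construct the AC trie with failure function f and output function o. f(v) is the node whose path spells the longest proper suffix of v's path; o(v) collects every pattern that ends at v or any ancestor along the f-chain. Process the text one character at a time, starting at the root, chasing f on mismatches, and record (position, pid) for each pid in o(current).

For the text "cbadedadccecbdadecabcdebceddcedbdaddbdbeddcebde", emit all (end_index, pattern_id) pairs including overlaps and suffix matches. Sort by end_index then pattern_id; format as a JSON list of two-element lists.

Build automaton:
Trie nodes:
  n0 'ε': a→16 b→5 c→9 d→1 e→11
  n1 'd': b→2 e→8
  n2 'db': d→3
  n3 'dbd': b→4
  n4 'dbdb': ·  [P0 ends]
  n5 'b': d→6
  n6 'bd': a→7 b→22
  n7 'bda': ·  [P1 ends]
  n8 'de': ·  [P2 ends]
  n9 'c': a→10  [P5 ends]
  n10 'ca': ·  [P3 ends]
  n11 'e': d→12
  n12 'ed': d→13
  n13 'edd': c→14
  n14 'eddc': e→15
  n15 'eddce': ·  [P4 ends]
  n16 'a': b→17
  n17 'ab': c→18
  n18 'abc': d→19
  n19 'abcd': e→20
  n20 'abcde': b→21
  n21 'abcdeb': ·  [P6 ends]
  n22 'bdb': ·  [P7 ends]

BFS fail/out derivation:
  fail(1) 'd': from fail(0)=0 chase 'd': 0 ⇒ 0;  out=∅∪out(0)=∅
  fail(5) 'b': from fail(0)=0 chase 'b': 0 ⇒ 0;  out=∅∪out(0)=∅
  fail(9) 'c': from fail(0)=0 chase 'c': 0 ⇒ 0;  out={5}∪out(0)={5}
  fail(11) 'e': from fail(0)=0 chase 'e': 0 ⇒ 0;  out=∅∪out(0)=∅
  fail(16) 'a': from fail(0)=0 chase 'a': 0 ⇒ 0;  out=∅∪out(0)=∅
  fail(2) 'db': from fail(1)=0 chase 'b': 0 ⇒ 5;  out=∅∪out(5)=∅
  fail(6) 'bd': from fail(5)=0 chase 'd': 0 ⇒ 1;  out=∅∪out(1)=∅
  fail(8) 'de': from fail(1)=0 chase 'e': 0 ⇒ 11;  out={2}∪out(11)={2}
  fail(10) 'ca': from fail(9)=0 chase 'a': 0 ⇒ 16;  out={3}∪out(16)={3}
  fail(12) 'ed': from fail(11)=0 chase 'd': 0 ⇒ 1;  out=∅∪out(1)=∅
  fail(17) 'ab': from fail(16)=0 chase 'b': 0 ⇒ 5;  out=∅∪out(5)=∅
  fail(3) 'dbd': from fail(2)=5 chase 'd': 5 ⇒ 6;  out=∅∪out(6)=∅
  fail(7) 'bda': from fail(6)=1 chase 'a': 1→0 ⇒ 16;  out={1}∪out(16)={1}
  fail(13) 'edd': from fail(12)=1 chase 'd': 1→0 ⇒ 1;  out=∅∪out(1)=∅
  fail(18) 'abc': from fail(17)=5 chase 'c': 5→0 ⇒ 9;  out=∅∪out(9)={5}
  fail(22) 'bdb': from fail(6)=1 chase 'b': 1 ⇒ 2;  out={7}∪out(2)={7}
  fail(4) 'dbdb': from fail(3)=6 chase 'b': 6 ⇒ 22;  out={0}∪out(22)={0,7}
  fail(14) 'eddc': from fail(13)=1 chase 'c': 1→0 ⇒ 9;  out=∅∪out(9)={5}
  fail(19) 'abcd': from fail(18)=9 chase 'd': 9→0 ⇒ 1;  out=∅∪out(1)=∅
  fail(15) 'eddce': from fail(14)=9 chase 'e': 9→0 ⇒ 11;  out={4}∪out(11)={4}
  fail(20) 'abcde': from fail(19)=1 chase 'e': 1 ⇒ 8;  out=∅∪out(8)={2}
  fail(21) 'abcdeb': from fail(20)=8 chase 'b': 8→11→0 ⇒ 5;  out={6}∪out(5)={6}

Text stream:
pos 0 'c': at 9  ** P5@[0:0]
pos 1 'b': at 5 ·f
pos 2 'a': at 16 ·f
pos 3 'd': at 1 ·f
pos 4 'e': at 8  ** P2@[3:4]
pos 5 'd': at 12 ·f
pos 6 'a': at 16 ·f
pos 7 'd': at 1 ·f
pos 8 'c': at 9 ·f  ** P5@[8:8]
pos 9 'c': at 9 ·f  ** P5@[9:9]
pos 10 'e': at 11 ·f
pos 11 'c': at 9 ·f  ** P5@[11:11]
pos 12 'b': at 5 ·f
pos 13 'd': at 6
pos 14 'a': at 7  ** P1@[12:14]
pos 15 'd': at 1 ·f
pos 16 'e': at 8  ** P2@[15:16]
pos 17 'c': at 9 ·f  ** P5@[17:17]
pos 18 'a': at 10  ** P3@[17:18]
pos 19 'b': at 17 ·f
pos 20 'c': at 18  ** P5@[20:20]
pos 21 'd': at 19
pos 22 'e': at 20  ** P2@[21:22]
pos 23 'b': at 21  ** P6@[18:23]
pos 24 'c': at 9 ·f  ** P5@[24:24]
pos 25 'e': at 11 ·f
pos 26 'd': at 12
pos 27 'd': at 13
pos 28 'c': at 14  ** P5@[28:28]
pos 29 'e': at 15  ** P4@[25:29]
pos 30 'd': at 12 ·f
pos 31 'b': at 2 ·f
pos 32 'd': at 3
pos 33 'a': at 7 ·f  ** P1@[31:33]
pos 34 'd': at 1 ·f
pos 35 'd': at 1 ·f
pos 36 'b': at 2
pos 37 'd': at 3
pos 38 'b': at 4  ** P0@[35:38],P7@[36:38]
pos 39 'e': at 11 ·f
pos 40 'd': at 12
pos 41 'd': at 13
pos 42 'c': at 14  ** P5@[42:42]
pos 43 'e': at 15  ** P4@[39:43]
pos 44 'b': at 5 ·f
pos 45 'd': at 6
pos 46 'e': at 8 ·f  ** P2@[45:46]

Result: [[0,5],[4,2],[8,5],[9,5],[11,5],[14,1],[16,2],[17,5],[18,3],[20,5],[22,2],[23,6],[24,5],[28,5],[29,4],[33,1],[38,0],[38,7],[42,5],[43,4],[46,2]]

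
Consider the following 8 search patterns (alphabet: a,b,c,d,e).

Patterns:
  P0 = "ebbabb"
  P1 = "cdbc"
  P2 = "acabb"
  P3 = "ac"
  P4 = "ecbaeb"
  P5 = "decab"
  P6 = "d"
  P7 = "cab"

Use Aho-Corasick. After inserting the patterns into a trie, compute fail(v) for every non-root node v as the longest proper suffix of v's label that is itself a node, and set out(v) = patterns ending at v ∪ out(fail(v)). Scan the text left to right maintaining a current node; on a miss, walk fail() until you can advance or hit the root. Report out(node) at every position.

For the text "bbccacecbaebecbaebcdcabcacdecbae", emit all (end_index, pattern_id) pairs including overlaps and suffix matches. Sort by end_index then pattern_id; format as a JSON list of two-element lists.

Build:
Trie (insert patterns):
  n0 'ε': a→11 c→7 d→21 e→1
  n1 'e': b→2 c→16
  n2 'eb': b→3
  n3 'ebb': a→4
  n4 'ebba': b→5
  n5 'ebbab': b→6
  n6 'ebbabb': ·  ←P0
  n7 'c': a→26 d→8
  n8 'cd': b→9
  n9 'cdb': c→10
  n10 'cdbc': ·  ←P1
  n11 'a': c→12
  n12 'ac': a→13  ←P3
  n13 'aca': b→14
  n14 'acab': b→15
  n15 'acabb': ·  ←P2
  n16 'ec': b→17
  n17 'ecb': a→18
  n18 'ecba': e→19
  n19 'ecbae': b→20
  n20 'ecbaeb': ·  ←P4
  n21 'd': e→22  ←P6
  n22 'de': c→23
  n23 'dec': a→24
  n24 'deca': b→25
  n25 'decab': ·  ←P5
  n26 'ca': b→27
  n27 'cab': ·  ←P7

BFS fail/out derivation:
  n1('e'): parent n0 fail=0; on 'e' 0 → fail=0;  out ∅∪∅=∅
  n7('c'): parent n0 fail=0; on 'c' 0 → fail=0;  out ∅∪∅=∅
  n11('a'): parent n0 fail=0; on 'a' 0 → fail=0;  out ∅∪∅=∅
  n21('d'): parent n0 fail=0; on 'd' 0 → fail=0;  out {6}∪∅={6}
  n2('eb'): parent n1 fail=0; on 'b' 0 → fail=0;  out ∅∪∅=∅
  n8('cd'): parent n7 fail=0; on 'd' 0 → fail=21;  out ∅∪{6}={6}
  n12('ac'): parent n11 fail=0; on 'c' 0 → fail=7;  out {3}∪∅={3}
  n16('ec'): parent n1 fail=0; on 'c' 0 → fail=7;  out ∅∪∅=∅
  n22('de'): parent n21 fail=0; on 'e' 0 → fail=1;  out ∅∪∅=∅
  n26('ca'): parent n7 fail=0; on 'a' 0 → fail=11;  out ∅∪∅=∅
  n3('ebb'): parent n2 fail=0; on 'b' 0 → fail=0;  out ∅∪∅=∅
  n9('cdb'): parent n8 fail=21; on 'b' 21→0 → fail=0;  out ∅∪∅=∅
  n13('aca'): parent n12 fail=7; on 'a' 7 → fail=26;  out ∅∪∅=∅
  n17('ecb'): parent n16 fail=7; on 'b' 7→0 → fail=0;  out ∅∪∅=∅
  n23('dec'): parent n22 fail=1; on 'c' 1 → fail=16;  out ∅∪∅=∅
  n27('cab'): parent n26 fail=11; on 'b' 11→0 → fail=0;  out {7}∪∅={7}
  n4('ebba'): parent n3 fail=0; on 'a' 0 → fail=11;  out ∅∪∅=∅
  n10('cdbc'): parent n9 fail=0; on 'c' 0 → fail=7;  out {1}∪∅={1}
  n14('acab'): parent n13 fail=26; on 'b' 26 → fail=27;  out ∅∪{7}={7}
  n18('ecba'): parent n17 fail=0; on 'a' 0 → fail=11;  out ∅∪∅=∅
  n24('deca'): parent n23 fail=16; on 'a' 16→7 → fail=26;  out ∅∪∅=∅
  n5('ebbab'): parent n4 fail=11; on 'b' 11→0 → fail=0;  out ∅∪∅=∅
  n15('acabb'): parent n14 fail=27; on 'b' 27→0 → fail=0;  out {2}∪∅={2}
  n19('ecbae'): parent n18 fail=11; on 'e' 11→0 → fail=1;  out ∅∪∅=∅
  n25('decab'): parent n24 fail=26; on 'b' 26 → fail=27;  out {5}∪{7}={5,7}
  n6('ebbabb'): parent n5 fail=0; on 'b' 0 → fail=0;  out {0}∪∅={0}
  n20('ecbaeb'): parent n19 fail=1; on 'b' 1 → fail=2;  out {4}∪∅={4}

Scan:
[0] read 'b'  n0⇒n0
[1] read 'b'  n0⇒n0
[2] read 'c'  n0⇒n7
[3] read 'c'  n7⇒n7 (fail-walked)
[4] read 'a'  n7⇒n26
[5] read 'c'  n26⇒n12 (fail-walked)  → match P3@[4:5]
[6] read 'e'  n12⇒n1 (fail-walked)
[7] read 'c'  n1⇒n16
[8] read 'b'  n16⇒n17
[9] read 'a'  n17⇒n18
[10] read 'e'  n18⇒n19
[11] read 'b'  n19⇒n20  → match P4@[6:11]
[12] read 'e'  n20⇒n1 (fail-walked)
[13] read 'c'  n1⇒n16
[14] read 'b'  n16⇒n17
[15] read 'a'  n17⇒n18
[16] read 'e'  n18⇒n19
[17] read 'b'  n19⇒n20  → match P4@[12:17]
[18] read 'c'  n20⇒n7 (fail-walked)
[19] read 'd'  n7⇒n8  → match P6@[19:19]
[20] read 'c'  n8⇒n7 (fail-walked)
[21] read 'a'  n7⇒n26
[22] read 'b'  n26⇒n27  → match P7@[20:22]
[23] read 'c'  n27⇒n7 (fail-walked)
[24] read 'a'  n7⇒n26
[25] read 'c'  n26⇒n12 (fail-walked)  → match P3@[24:25]
[26] read 'd'  n12⇒n8 (fail-walked)  → match P6@[26:26]
[27] read 'e'  n8⇒n22 (fail-walked)
[28] read 'c'  n22⇒n23
[29] read 'b'  n23⇒n17 (fail-walked)
[30] read 'a'  n17⇒n18
[31] read 'e'  n18⇒n19

Result: [[5,3],[11,4],[17,4],[19,6],[22,7],[25,3],[26,6]]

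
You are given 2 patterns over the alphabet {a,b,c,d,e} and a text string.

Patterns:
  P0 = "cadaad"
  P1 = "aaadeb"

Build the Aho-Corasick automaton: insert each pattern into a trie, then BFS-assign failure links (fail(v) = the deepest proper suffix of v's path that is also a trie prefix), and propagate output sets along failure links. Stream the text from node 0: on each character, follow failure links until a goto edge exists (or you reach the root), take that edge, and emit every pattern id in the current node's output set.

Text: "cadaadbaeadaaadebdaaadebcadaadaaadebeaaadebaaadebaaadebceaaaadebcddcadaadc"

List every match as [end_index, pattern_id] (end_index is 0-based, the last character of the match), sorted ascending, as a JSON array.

Build automaton:
Trie (insert patterns):
  0='ε' goto a→7 c→1
  1='c' goto a→2
  2='ca' goto d→3
  3='cad' goto a→4
  4='cada' goto a→5
  5='cadaa' goto d→6
  6='cadaad' goto ·  ←P0
  7='a' goto a→8
  8='aa' goto a→9
  9='aaa' goto d→10
  10='aaad' goto e→11
  11='aaade' goto b→12
  12='aaadeb' goto ·  ←P1

Failure links (BFS by depth):
  fail(1) 'c': from fail(0)=0 chase 'c': 0 ⇒ 0;  out=∅∪out(0)=∅
  fail(7) 'a': from fail(0)=0 chase 'a': 0 ⇒ 0;  out=∅∪out(0)=∅
  fail(2) 'ca': from fail(1)=0 chase 'a': 0 ⇒ 7;  out=∅∪out(7)=∅
  fail(8) 'aa': from fail(7)=0 chase 'a': 0 ⇒ 7;  out=∅∪out(7)=∅
  fail(3) 'cad': from fail(2)=7 chase 'd': 7→0 ⇒ 0;  out=∅∪out(0)=∅
  fail(9) 'aaa': from fail(8)=7 chase 'a': 7 ⇒ 8;  out=∅∪out(8)=∅
  fail(4) 'cada': from fail(3)=0 chase 'a': 0 ⇒ 7;  out=∅∪out(7)=∅
  fail(10) 'aaad': from fail(9)=8 chase 'd': 8→7→0 ⇒ 0;  out=∅∪out(0)=∅
  fail(5) 'cadaa': from fail(4)=7 chase 'a': 7 ⇒ 8;  out=∅∪out(8)=∅
  fail(11) 'aaade': from fail(10)=0 chase 'e': 0 ⇒ 0;  out=∅∪out(0)=∅
  fail(6) 'cadaad': from fail(5)=8 chase 'd': 8→7→0 ⇒ 0;  out={0}∪out(0)={0}
  fail(12) 'aaadeb': from fail(11)=0 chase 'b': 0 ⇒ 0;  out={1}∪out(0)={1}

Scan:
pos 0 'c': at 1
pos 1 'a': at 2
pos 2 'd': at 3
pos 3 'a': at 4
pos 4 'a': at 5
pos 5 'd': at 6  → match P0@[0:5]
pos 6 'b': at 0 (via fail)
pos 7 'a': at 7
pos 8 'e': at 0 (via fail)
pos 9 'a': at 7
pos 10 'd': at 0 (via fail)
pos 11 'a': at 7
pos 12 'a': at 8
pos 13 'a': at 9
pos 14 'd': at 10
pos 15 'e': at 11
pos 16 'b': at 12  → match P1@[11:16]
pos 17 'd': at 0 (via fail)
pos 18 'a': at 7
pos 19 'a': at 8
pos 20 'a': at 9
pos 21 'd': at 10
pos 22 'e': at 11
pos 23 'b': at 12  → match P1@[18:23]
pos 24 'c': at 1 (via fail)
pos 25 'a': at 2
pos 26 'd': at 3
pos 27 'a': at 4
pos 28 'a': at 5
pos 29 'd': at 6  → match P0@[24:29]
pos 30 'a': at 7 (via fail)
pos 31 'a': at 8
pos 32 'a': at 9
pos 33 'd': at 10
pos 34 'e': at 11
pos 35 'b': at 12  → match P1@[30:35]
pos 36 'e': at 0 (via fail)
pos 37 'a': at 7
pos 38 'a': at 8
pos 39 'a': at 9
pos 40 'd': at 10
pos 41 'e': at 11
pos 42 'b': at 12  → match P1@[37:42]
pos 43 'a': at 7 (via fail)
pos 44 'a': at 8
pos 45 'a': at 9
pos 46 'd': at 10
pos 47 'e': at 11
pos 48 'b': at 12  → match P1@[43:48]
pos 49 'a': at 7 (via fail)
pos 50 'a': at 8
pos 51 'a': at 9
pos 52 'd': at 10
pos 53 'e': at 11
pos 54 'b': at 12  → match P1@[49:54]
pos 55 'c': at 1 (via fail)
pos 56 'e': at 0 (via fail)
pos 57 'a': at 7
pos 58 'a': at 8
pos 59 'a': at 9
pos 60 'a': at 9 (via fail)
pos 61 'd': at 10
pos 62 'e': at 11
pos 63 'b': at 12  → match P1@[58:63]
pos 64 'c': at 1 (via fail)
pos 65 'd': at 0 (via fail)
pos 66 'd': at 0
pos 67 'c': at 1
pos 68 'a': at 2
pos 69 'd': at 3
pos 70 'a': at 4
pos 71 'a': at 5
pos 72 'd': at 6  → match P0@[67:72]
pos 73 'c': at 1 (via fail)

Matches: [[5,0],[16,1],[23,1],[29,0],[35,1],[42,1],[48,1],[54,1],[63,1],[72,0]]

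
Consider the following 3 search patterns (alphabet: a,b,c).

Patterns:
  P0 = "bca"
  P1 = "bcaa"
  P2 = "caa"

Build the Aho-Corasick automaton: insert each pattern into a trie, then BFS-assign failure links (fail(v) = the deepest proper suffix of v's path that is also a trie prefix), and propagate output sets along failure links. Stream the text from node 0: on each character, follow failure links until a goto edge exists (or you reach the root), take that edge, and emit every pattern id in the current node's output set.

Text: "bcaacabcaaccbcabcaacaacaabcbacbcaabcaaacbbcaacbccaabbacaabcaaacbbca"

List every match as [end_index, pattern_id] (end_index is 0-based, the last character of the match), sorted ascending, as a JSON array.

Construct AC machine:
Trie nodes:
  n0 'ε': b→1 c→5
  n1 'b': c→2
  n2 'bc': a→3
  n3 'bca': a→4  [P0 ends]
  n4 'bcaa': ·  [P1 ends]
  n5 'c': a→6
  n6 'ca': a→7
  n7 'caa': ·  [P2 ends]

Failure links (BFS by depth):
  n1('b'): parent n0 fail=0; on 'b' 0 → fail=0;  out ∅∪∅=∅
  n5('c'): parent n0 fail=0; on 'c' 0 → fail=0;  out ∅∪∅=∅
  n2('bc'): parent n1 fail=0; on 'c' 0 → fail=5;  out ∅∪∅=∅
  n6('ca'): parent n5 fail=0; on 'a' 0 → fail=0;  out ∅∪∅=∅
  n3('bca'): parent n2 fail=5; on 'a' 5 → fail=6;  out {0}∪∅={0}
  n7('caa'): parent n6 fail=0; on 'a' 0 → fail=0;  out {2}∪∅={2}
  n4('bcaa'): parent n3 fail=6; on 'a' 6 → fail=7;  out {1}∪{2}={1,2}

Text stream:
[0] read 'b'  n0⇒n1
[1] read 'c'  n1⇒n2
[2] read 'a'  n2⇒n3  ** P0@[0:2]
[3] read 'a'  n3⇒n4  ** P1@[0:3],P2@[1:3]
[4] read 'c'  n4⇒n5 ·f
[5] read 'a'  n5⇒n6
[6] read 'b'  n6⇒n1 ·f
[7] read 'c'  n1⇒n2
[8] read 'a'  n2⇒n3  ** P0@[6:8]
[9] read 'a'  n3⇒n4  ** P1@[6:9],P2@[7:9]
[10] read 'c'  n4⇒n5 ·f
[11] read 'c'  n5⇒n5 ·f
[12] read 'b'  n5⇒n1 ·f
[13] read 'c'  n1⇒n2
[14] read 'a'  n2⇒n3  ** P0@[12:14]
[15] read 'b'  n3⇒n1 ·f
[16] read 'c'  n1⇒n2
[17] read 'a'  n2⇒n3  ** P0@[15:17]
[18] read 'a'  n3⇒n4  ** P1@[15:18],P2@[16:18]
[19] read 'c'  n4⇒n5 ·f
[20] read 'a'  n5⇒n6
[21] read 'a'  n6⇒n7  ** P2@[19:21]
[22] read 'c'  n7⇒n5 ·f
[23] read 'a'  n5⇒n6
[24] read 'a'  n6⇒n7  ** P2@[22:24]
[25] read 'b'  n7⇒n1 ·f
[26] read 'c'  n1⇒n2
[27] read 'b'  n2⇒n1 ·f
[28] read 'a'  n1⇒n0 ·f
[29] read 'c'  n0⇒n5
[30] read 'b'  n5⇒n1 ·f
[31] read 'c'  n1⇒n2
[32] read 'a'  n2⇒n3  ** P0@[30:32]
[33] read 'a'  n3⇒n4  ** P1@[30:33],P2@[31:33]
[34] read 'b'  n4⇒n1 ·f
[35] read 'c'  n1⇒n2
[36] read 'a'  n2⇒n3  ** P0@[34:36]
[37] read 'a'  n3⇒n4  ** P1@[34:37],P2@[35:37]
[38] read 'a'  n4⇒n0 ·f
[39] read 'c'  n0⇒n5
[40] read 'b'  n5⇒n1 ·f
[41] read 'b'  n1⇒n1 ·f
[42] read 'c'  n1⇒n2
[43] read 'a'  n2⇒n3  ** P0@[41:43]
[44] read 'a'  n3⇒n4  ** P1@[41:44],P2@[42:44]
[45] read 'c'  n4⇒n5 ·f
[46] read 'b'  n5⇒n1 ·f
[47] read 'c'  n1⇒n2
[48] read 'c'  n2⇒n5 ·f
[49] read 'a'  n5⇒n6
[50] read 'a'  n6⇒n7  ** P2@[48:50]
[51] read 'b'  n7⇒n1 ·f
[52] read 'b'  n1⇒n1 ·f
[53] read 'a'  n1⇒n0 ·f
[54] read 'c'  n0⇒n5
[55] read 'a'  n5⇒n6
[56] read 'a'  n6⇒n7  ** P2@[54:56]
[57] read 'b'  n7⇒n1 ·f
[58] read 'c'  n1⇒n2
[59] read 'a'  n2⇒n3  ** P0@[57:59]
[60] read 'a'  n3⇒n4  ** P1@[57:60],P2@[58:60]
[61] read 'a'  n4⇒n0 ·f
[62] read 'c'  n0⇒n5
[63] read 'b'  n5⇒n1 ·f
[64] read 'b'  n1⇒n1 ·f
[65] read 'c'  n1⇒n2
[66] read 'a'  n2⇒n3  ** P0@[64:66]

Matches: [[2,0],[3,1],[3,2],[8,0],[9,1],[9,2],[14,0],[17,0],[18,1],[18,2],[21,2],[24,2],[32,0],[33,1],[33,2],[36,0],[37,1],[37,2],[43,0],[44,1],[44,2],[50,2],[56,2],[59,0],[60,1],[60,2],[66,0]]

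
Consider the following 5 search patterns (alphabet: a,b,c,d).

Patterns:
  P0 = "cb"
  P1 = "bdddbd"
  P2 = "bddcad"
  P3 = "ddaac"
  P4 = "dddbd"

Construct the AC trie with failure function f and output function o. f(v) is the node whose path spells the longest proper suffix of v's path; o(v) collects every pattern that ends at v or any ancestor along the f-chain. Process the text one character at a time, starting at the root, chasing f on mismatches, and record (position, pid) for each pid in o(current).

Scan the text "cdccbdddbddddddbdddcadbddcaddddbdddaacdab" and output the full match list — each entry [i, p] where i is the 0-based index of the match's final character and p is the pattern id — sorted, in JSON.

Build:
Trie (insert patterns):
  0='ε' goto b→3 c→1 d→12
  1='c' goto b→2
  2='cb' goto ·  [P0 ends]
  3='b' goto d→4
  4='bd' goto d→5
  5='bdd' goto c→9 d→6
  6='bddd' goto b→7
  7='bdddb' goto d→8
  8='bdddbd' goto ·  [P1 ends]
  9='bddc' goto a→10
  10='bddca' goto d→11
  11='bddcad' goto ·  [P2 ends]
  12='d' goto d→13
  13='dd' goto a→14 d→17
  14='dda' goto a→15
  15='ddaa' goto c→16
  16='ddaac' goto ·  [P3 ends]
  17='ddd' goto b→18
  18='dddb' goto d→19
  19='dddbd' goto ·  [P4 ends]

Failure links (BFS by depth):
  n1('c'): parent n0 fail=0; on 'c' 0 → fail=0;  out ∅∪∅=∅
  n3('b'): parent n0 fail=0; on 'b' 0 → fail=0;  out ∅∪∅=∅
  n12('d'): parent n0 fail=0; on 'd' 0 → fail=0;  out ∅∪∅=∅
  n2('cb'): parent n1 fail=0; on 'b' 0 → fail=3;  out {0}∪∅={0}
  n4('bd'): parent n3 fail=0; on 'd' 0 → fail=12;  out ∅∪∅=∅
  n13('dd'): parent n12 fail=0; on 'd' 0 → fail=12;  out ∅∪∅=∅
  n5('bdd'): parent n4 fail=12; on 'd' 12 → fail=13;  out ∅∪∅=∅
  n14('dda'): parent n13 fail=12; on 'a' 12→0 → fail=0;  out ∅∪∅=∅
  n17('ddd'): parent n13 fail=12; on 'd' 12 → fail=13;  out ∅∪∅=∅
  n6('bddd'): parent n5 fail=13; on 'd' 13 → fail=17;  out ∅∪∅=∅
  n9('bddc'): parent n5 fail=13; on 'c' 13→12→0 → fail=1;  out ∅∪∅=∅
  n15('ddaa'): parent n14 fail=0; on 'a' 0 → fail=0;  out ∅∪∅=∅
  n18('dddb'): parent n17 fail=13; on 'b' 13→12→0 → fail=3;  out ∅∪∅=∅
  n7('bdddb'): parent n6 fail=17; on 'b' 17 → fail=18;  out ∅∪∅=∅
  n10('bddca'): parent n9 fail=1; on 'a' 1→0 → fail=0;  out ∅∪∅=∅
  n16('ddaac'): parent n15 fail=0; on 'c' 0 → fail=1;  out {3}∪∅={3}
  n19('dddbd'): parent n18 fail=3; on 'd' 3 → fail=4;  out {4}∪∅={4}
  n8('bdddbd'): parent n7 fail=18; on 'd' 18 → fail=19;  out {1}∪{4}={1,4}
  n11('bddcad'): parent n10 fail=0; on 'd' 0 → fail=12;  out {2}∪∅={2}

Run:
[0] read 'c'  n0⇒n1
[1] read 'd'  n1⇒n12 ·f
[2] read 'c'  n12⇒n1 ·f
[3] read 'c'  n1⇒n1 ·f
[4] read 'b'  n1⇒n2  ** P0@[3:4]
[5] read 'd'  n2⇒n4 ·f
[6] read 'd'  n4⇒n5
[7] read 'd'  n5⇒n6
[8] read 'b'  n6⇒n7
[9] read 'd'  n7⇒n8  ** P1@[4:9],P4@[5:9]
[10] read 'd'  n8⇒n5 ·f
[11] read 'd'  n5⇒n6
[12] read 'd'  n6⇒n17 ·f
[13] read 'd'  n17⇒n17 ·f
[14] read 'd'  n17⇒n17 ·f
[15] read 'b'  n17⇒n18
[16] read 'd'  n18⇒n19  ** P4@[12:16]
[17] read 'd'  n19⇒n5 ·f
[18] read 'd'  n5⇒n6
[19] read 'c'  n6⇒n1 ·f
[20] read 'a'  n1⇒n0 ·f
[21] read 'd'  n0⇒n12
[22] read 'b'  n12⇒n3 ·f
[23] read 'd'  n3⇒n4
[24] read 'd'  n4⇒n5
[25] read 'c'  n5⇒n9
[26] read 'a'  n9⇒n10
[27] read 'd'  n10⇒n11  ** P2@[22:27]
[28] read 'd'  n11⇒n13 ·f
[29] read 'd'  n13⇒n17
[30] read 'd'  n17⇒n17 ·f
[31] read 'b'  n17⇒n18
[32] read 'd'  n18⇒n19  ** P4@[28:32]
[33] read 'd'  n19⇒n5 ·f
[34] read 'd'  n5⇒n6
[35] read 'a'  n6⇒n14 ·f
[36] read 'a'  n14⇒n15
[37] read 'c'  n15⇒n16  ** P3@[33:37]
[38] read 'd'  n16⇒n12 ·f
[39] read 'a'  n12⇒n0 ·f
[40] read 'b'  n0⇒n3

All matches (sorted): [[4,0],[9,1],[9,4],[16,4],[27,2],[32,4],[37,3]]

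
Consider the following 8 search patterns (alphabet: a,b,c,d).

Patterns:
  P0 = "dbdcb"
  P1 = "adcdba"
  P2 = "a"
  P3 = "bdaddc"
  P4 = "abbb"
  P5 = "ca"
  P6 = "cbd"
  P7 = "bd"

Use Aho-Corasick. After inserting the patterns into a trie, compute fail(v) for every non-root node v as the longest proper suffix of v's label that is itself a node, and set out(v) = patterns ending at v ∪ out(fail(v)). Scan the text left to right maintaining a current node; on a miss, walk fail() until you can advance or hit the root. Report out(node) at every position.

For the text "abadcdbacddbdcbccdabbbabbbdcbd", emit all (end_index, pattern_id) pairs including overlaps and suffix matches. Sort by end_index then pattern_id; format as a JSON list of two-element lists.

Build:
Trie (insert patterns):
  0='ε' goto a→6 b→12 c→21 d→1
  1='d' goto b→2
  2='db' goto d→3
  3='dbd' goto c→4
  4='dbdc' goto b→5
  5='dbdcb' goto ·  ←P0
  6='a' goto b→18 d→7  ←P2
  7='ad' goto c→8
  8='adc' goto d→9
  9='adcd' goto b→10
  10='adcdb' goto a→11
  11='adcdba' goto ·  ←P1
  12='b' goto d→13
  13='bd' goto a→14  ←P7
  14='bda' goto d→15
  15='bdad' goto d→16
  16='bdadd' goto c→17
  17='bdaddc' goto ·  ←P3
  18='ab' goto b→19
  19='abb' goto b→20
  20='abbb' goto ·  ←P4
  21='c' goto a→22 b→23
  22='ca' goto ·  ←P5
  23='cb' goto d→24
  24='cbd' goto ·  ←P6

Failure links (BFS by depth):
  fail(1) 'd': from fail(0)=0 chase 'd': 0 ⇒ 0;  out=∅∪out(0)=∅
  fail(6) 'a': from fail(0)=0 chase 'a': 0 ⇒ 0;  out={2}∪out(0)={2}
  fail(12) 'b': from fail(0)=0 chase 'b': 0 ⇒ 0;  out=∅∪out(0)=∅
  fail(21) 'c': from fail(0)=0 chase 'c': 0 ⇒ 0;  out=∅∪out(0)=∅
  fail(2) 'db': from fail(1)=0 chase 'b': 0 ⇒ 12;  out=∅∪out(12)=∅
  fail(7) 'ad': from fail(6)=0 chase 'd': 0 ⇒ 1;  out=∅∪out(1)=∅
  fail(13) 'bd': from fail(12)=0 chase 'd': 0 ⇒ 1;  out={7}∪out(1)={7}
  fail(18) 'ab': from fail(6)=0 chase 'b': 0 ⇒ 12;  out=∅∪out(12)=∅
  fail(22) 'ca': from fail(21)=0 chase 'a': 0 ⇒ 6;  out={5}∪out(6)={2,5}
  fail(23) 'cb': from fail(21)=0 chase 'b': 0 ⇒ 12;  out=∅∪out(12)=∅
  fail(3) 'dbd': from fail(2)=12 chase 'd': 12 ⇒ 13;  out=∅∪out(13)={7}
  fail(8) 'adc': from fail(7)=1 chase 'c': 1→0 ⇒ 21;  out=∅∪out(21)=∅
  fail(14) 'bda': from fail(13)=1 chase 'a': 1→0 ⇒ 6;  out=∅∪out(6)={2}
  fail(19) 'abb': from fail(18)=12 chase 'b': 12→0 ⇒ 12;  out=∅∪out(12)=∅
  fail(24) 'cbd': from fail(23)=12 chase 'd': 12 ⇒ 13;  out={6}∪out(13)={6,7}
  fail(4) 'dbdc': from fail(3)=13 chase 'c': 13→1→0 ⇒ 21;  out=∅∪out(21)=∅
  fail(9) 'adcd': from fail(8)=21 chase 'd': 21→0 ⇒ 1;  out=∅∪out(1)=∅
  fail(15) 'bdad': from fail(14)=6 chase 'd': 6 ⇒ 7;  out=∅∪out(7)=∅
  fail(20) 'abbb': from fail(19)=12 chase 'b': 12→0 ⇒ 12;  out={4}∪out(12)={4}
  fail(5) 'dbdcb': from fail(4)=21 chase 'b': 21 ⇒ 23;  out={0}∪out(23)={0}
  fail(10) 'adcdb': from fail(9)=1 chase 'b': 1 ⇒ 2;  out=∅∪out(2)=∅
  fail(16) 'bdadd': from fail(15)=7 chase 'd': 7→1→0 ⇒ 1;  out=∅∪out(1)=∅
  fail(11) 'adcdba': from fail(10)=2 chase 'a': 2→12→0 ⇒ 6;  out={1}∪out(6)={1,2}
  fail(17) 'bdaddc': from fail(16)=1 chase 'c': 1→0 ⇒ 21;  out={3}∪out(21)={3}

Run:
[0] read 'a'  n0⇒n6  ** P2@[0:0]
[1] read 'b'  n6⇒n18
[2] read 'a'  n18⇒n6 (via fail)  ** P2@[2:2]
[3] read 'd'  n6⇒n7
[4] read 'c'  n7⇒n8
[5] read 'd'  n8⇒n9
[6] read 'b'  n9⇒n10
[7] read 'a'  n10⇒n11  ** P1@[2:7],P2@[7:7]
[8] read 'c'  n11⇒n21 (via fail)
[9] read 'd'  n21⇒n1 (via fail)
[10] read 'd'  n1⇒n1 (via fail)
[11] read 'b'  n1⇒n2
[12] read 'd'  n2⇒n3  ** P7@[11:12]
[13] read 'c'  n3⇒n4
[14] read 'b'  n4⇒n5  ** P0@[10:14]
[15] read 'c'  n5⇒n21 (via fail)
[16] read 'c'  n21⇒n21 (via fail)
[17] read 'd'  n21⇒n1 (via fail)
[18] read 'a'  n1⇒n6 (via fail)  ** P2@[18:18]
[19] read 'b'  n6⇒n18
[20] read 'b'  n18⇒n19
[21] read 'b'  n19⇒n20  ** P4@[18:21]
[22] read 'a'  n20⇒n6 (via fail)  ** P2@[22:22]
[23] read 'b'  n6⇒n18
[24] read 'b'  n18⇒n19
[25] read 'b'  n19⇒n20  ** P4@[22:25]
[26] read 'd'  n20⇒n13 (via fail)  ** P7@[25:26]
[27] read 'c'  n13⇒n21 (via fail)
[28] read 'b'  n21⇒n23
[29] read 'd'  n23⇒n24  ** P6@[27:29],P7@[28:29]

Matches: [[0,2],[2,2],[7,1],[7,2],[12,7],[14,0],[18,2],[21,4],[22,2],[25,4],[26,7],[29,6],[29,7]]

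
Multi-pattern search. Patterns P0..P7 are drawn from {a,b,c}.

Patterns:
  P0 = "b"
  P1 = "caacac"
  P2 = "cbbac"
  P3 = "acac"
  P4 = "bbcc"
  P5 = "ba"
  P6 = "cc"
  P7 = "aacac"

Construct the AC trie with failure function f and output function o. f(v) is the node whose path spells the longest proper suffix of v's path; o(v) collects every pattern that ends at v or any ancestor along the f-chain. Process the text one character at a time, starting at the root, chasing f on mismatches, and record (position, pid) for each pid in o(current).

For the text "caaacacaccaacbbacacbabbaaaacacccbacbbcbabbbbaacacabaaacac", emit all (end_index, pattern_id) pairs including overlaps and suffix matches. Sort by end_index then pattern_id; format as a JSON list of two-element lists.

Build:
Trie (insert patterns):
  n0 'ε': a→12 b→1 c→2
  n1 'b': a→19 b→16  [P0 ends]
  n2 'c': a→3 b→8 c→20
  n3 'ca': a→4
  n4 'caa': c→5
  n5 'caac': a→6
  n6 'caaca': c→7
  n7 'caacac': ·  [P1 ends]
  n8 'cb': b→9
  n9 'cbb': a→10
  n10 'cbba': c→11
  n11 'cbbac': ·  [P2 ends]
  n12 'a': a→21 c→13
  n13 'ac': a→14
  n14 'aca': c→15
  n15 'acac': ·  [P3 ends]
  n16 'bb': c→17
  n17 'bbc': c→18
  n18 'bbcc': ·  [P4 ends]
  n19 'ba': ·  [P5 ends]
  n20 'cc': ·  [P6 ends]
  n21 'aa': c→22
  n22 'aac': a→23
  n23 'aaca': c→24
  n24 'aacac': ·  [P7 ends]

BFS fail/out derivation:
  fail(1) 'b': from fail(0)=0 chase 'b': 0 ⇒ 0;  out={0}∪out(0)={0}
  fail(2) 'c': from fail(0)=0 chase 'c': 0 ⇒ 0;  out=∅∪out(0)=∅
  fail(12) 'a': from fail(0)=0 chase 'a': 0 ⇒ 0;  out=∅∪out(0)=∅
  fail(3) 'ca': from fail(2)=0 chase 'a': 0 ⇒ 12;  out=∅∪out(12)=∅
  fail(8) 'cb': from fail(2)=0 chase 'b': 0 ⇒ 1;  out=∅∪out(1)={0}
  fail(13) 'ac': from fail(12)=0 chase 'c': 0 ⇒ 2;  out=∅∪out(2)=∅
  fail(16) 'bb': from fail(1)=0 chase 'b': 0 ⇒ 1;  out=∅∪out(1)={0}
  fail(19) 'ba': from fail(1)=0 chase 'a': 0 ⇒ 12;  out={5}∪out(12)={5}
  fail(20) 'cc': from fail(2)=0 chase 'c': 0 ⇒ 2;  out={6}∪out(2)={6}
  fail(21) 'aa': from fail(12)=0 chase 'a': 0 ⇒ 12;  out=∅∪out(12)=∅
  fail(4) 'caa': from fail(3)=12 chase 'a': 12 ⇒ 21;  out=∅∪out(21)=∅
  fail(9) 'cbb': from fail(8)=1 chase 'b': 1 ⇒ 16;  out=∅∪out(16)={0}
  fail(14) 'aca': from fail(13)=2 chase 'a': 2 ⇒ 3;  out=∅∪out(3)=∅
  fail(17) 'bbc': from fail(16)=1 chase 'c': 1→0 ⇒ 2;  out=∅∪out(2)=∅
  fail(22) 'aac': from fail(21)=12 chase 'c': 12 ⇒ 13;  out=∅∪out(13)=∅
  fail(5) 'caac': from fail(4)=21 chase 'c': 21 ⇒ 22;  out=∅∪out(22)=∅
  fail(10) 'cbba': from fail(9)=16 chase 'a': 16→1 ⇒ 19;  out=∅∪out(19)={5}
  fail(15) 'acac': from fail(14)=3 chase 'c': 3→12 ⇒ 13;  out={3}∪out(13)={3}
  fail(18) 'bbcc': from fail(17)=2 chase 'c': 2 ⇒ 20;  out={4}∪out(20)={4,6}
  fail(23) 'aaca': from fail(22)=13 chase 'a': 13 ⇒ 14;  out=∅∪out(14)=∅
  fail(6) 'caaca': from fail(5)=22 chase 'a': 22 ⇒ 23;  out=∅∪out(23)=∅
  fail(11) 'cbbac': from fail(10)=19 chase 'c': 19→12 ⇒ 13;  out={2}∪out(13)={2}
  fail(24) 'aacac': from fail(23)=14 chase 'c': 14 ⇒ 15;  out={7}∪out(15)={3,7}
  fail(7) 'caacac': from fail(6)=23 chase 'c': 23 ⇒ 24;  out={1}∪out(24)={1,3,7}

Text stream:
pos 0 'c': at 2
pos 1 'a': at 3
pos 2 'a': at 4
pos 3 'a': at 21 (via fail)
pos 4 'c': at 22
pos 5 'a': at 23
pos 6 'c': at 24  ** P3@[3:6],P7@[2:6]
pos 7 'a': at 14 (via fail)
pos 8 'c': at 15  ** P3@[5:8]
pos 9 'c': at 20 (via fail)  ** P6@[8:9]
pos 10 'a': at 3 (via fail)
pos 11 'a': at 4
pos 12 'c': at 5
pos 13 'b': at 8 (via fail)  ** P0@[13:13]
pos 14 'b': at 9  ** P0@[14:14]
pos 15 'a': at 10  ** P5@[14:15]
pos 16 'c': at 11  ** P2@[12:16]
pos 17 'a': at 14 (via fail)
pos 18 'c': at 15  ** P3@[15:18]
pos 19 'b': at 8 (via fail)  ** P0@[19:19]
pos 20 'a': at 19 (via fail)  ** P5@[19:20]
pos 21 'b': at 1 (via fail)  ** P0@[21:21]
pos 22 'b': at 16  ** P0@[22:22]
pos 23 'a': at 19 (via fail)  ** P5@[22:23]
pos 24 'a': at 21 (via fail)
pos 25 'a': at 21 (via fail)
pos 26 'a': at 21 (via fail)
pos 27 'c': at 22
pos 28 'a': at 23
pos 29 'c': at 24  ** P3@[26:29],P7@[25:29]
pos 30 'c': at 20 (via fail)  ** P6@[29:30]
pos 31 'c': at 20 (via fail)  ** P6@[30:31]
pos 32 'b': at 8 (via fail)  ** P0@[32:32]
pos 33 'a': at 19 (via fail)  ** P5@[32:33]
pos 34 'c': at 13 (via fail)
pos 35 'b': at 8 (via fail)  ** P0@[35:35]
pos 36 'b': at 9  ** P0@[36:36]
pos 37 'c': at 17 (via fail)
pos 38 'b': at 8 (via fail)  ** P0@[38:38]
pos 39 'a': at 19 (via fail)  ** P5@[38:39]
pos 40 'b': at 1 (via fail)  ** P0@[40:40]
pos 41 'b': at 16  ** P0@[41:41]
pos 42 'b': at 16 (via fail)  ** P0@[42:42]
pos 43 'b': at 16 (via fail)  ** P0@[43:43]
pos 44 'a': at 19 (via fail)  ** P5@[43:44]
pos 45 'a': at 21 (via fail)
pos 46 'c': at 22
pos 47 'a': at 23
pos 48 'c': at 24  ** P3@[45:48],P7@[44:48]
pos 49 'a': at 14 (via fail)
pos 50 'b': at 1 (via fail)  ** P0@[50:50]
pos 51 'a': at 19  ** P5@[50:51]
pos 52 'a': at 21 (via fail)
pos 53 'a': at 21 (via fail)
pos 54 'c': at 22
pos 55 'a': at 23
pos 56 'c': at 24  ** P3@[53:56],P7@[52:56]

All matches (sorted): [[6,3],[6,7],[8,3],[9,6],[13,0],[14,0],[15,5],[16,2],[18,3],[19,0],[20,5],[21,0],[22,0],[23,5],[29,3],[29,7],[30,6],[31,6],[32,0],[33,5],[35,0],[36,0],[38,0],[39,5],[40,0],[41,0],[42,0],[43,0],[44,5],[48,3],[48,7],[50,0],[51,5],[56,3],[56,7]]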